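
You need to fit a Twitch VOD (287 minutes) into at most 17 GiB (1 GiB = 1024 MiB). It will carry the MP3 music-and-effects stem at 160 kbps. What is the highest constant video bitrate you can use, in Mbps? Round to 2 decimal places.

Budget: 17 GiB = 146028.9 Mb.
287 min = 17220 s
Total bitrate budget: 146028.9 Mb / 17220 s = 8.480 Mbps.
Audio: 160 kbps = 0.160 Mbps.
Video: 8.480 − 0.160 = 8.320 Mbps.

8.32 Mbps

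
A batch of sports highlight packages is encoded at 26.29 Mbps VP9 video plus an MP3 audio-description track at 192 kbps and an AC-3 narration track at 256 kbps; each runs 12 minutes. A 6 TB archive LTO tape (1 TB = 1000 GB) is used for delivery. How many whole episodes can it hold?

2493

12 min = 720 s
Audio total: 192 + 256 = 448 kbps = 0.448 Mbps.
Total bitrate: 26.738 Mbps.
Per item: 26.738 Mbps × 720 s = 19,251 Mb = 2,406 MB.
Capacity: 6 TB = 48,000,000 Mb; 2493.33 items → 2493 complete.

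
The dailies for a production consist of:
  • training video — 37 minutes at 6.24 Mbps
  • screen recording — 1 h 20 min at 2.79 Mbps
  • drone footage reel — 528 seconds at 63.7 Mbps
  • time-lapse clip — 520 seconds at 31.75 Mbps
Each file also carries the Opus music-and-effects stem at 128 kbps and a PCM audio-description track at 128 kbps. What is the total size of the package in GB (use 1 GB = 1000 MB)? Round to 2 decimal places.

Audio total: 128 + 128 = 256 kbps = 0.256 Mbps.
training video: 6.496 Mbps × 2220 s = 14421.1 Mb
screen recording: 3.046 Mbps × 4800 s = 14620.8 Mb
drone footage reel: 63.956 Mbps × 528 s = 33768.8 Mb
time-lapse clip: 32.006 Mbps × 520 s = 16643.1 Mb
Total: 79453.8 Mb = 9931.7 MB.
= 9.932 GB.

9.93 GB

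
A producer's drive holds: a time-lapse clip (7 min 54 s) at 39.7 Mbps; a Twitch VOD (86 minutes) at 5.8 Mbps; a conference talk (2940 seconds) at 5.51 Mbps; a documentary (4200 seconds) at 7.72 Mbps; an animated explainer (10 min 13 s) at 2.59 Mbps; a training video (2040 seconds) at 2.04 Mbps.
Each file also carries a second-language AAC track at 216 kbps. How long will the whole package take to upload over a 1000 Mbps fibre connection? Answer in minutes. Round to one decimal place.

Audio: 216 kbps = 0.216 Mbps.
time-lapse clip: 39.916 Mbps × 474 s = 18920.2 Mb
Twitch VOD: 6.016 Mbps × 5160 s = 31042.6 Mb
conference talk: 5.726 Mbps × 2940 s = 16834.4 Mb
documentary: 7.936 Mbps × 4200 s = 33331.2 Mb
animated explainer: 2.806 Mbps × 613 s = 1720.1 Mb
training video: 2.256 Mbps × 2040 s = 4602.2 Mb
Total: 106450.7 Mb = 13306.3 MB.
At 1000 Mbps: 106450.7 / 1000 = 106 s ≈ 1.77 minutes.

1.8 minutes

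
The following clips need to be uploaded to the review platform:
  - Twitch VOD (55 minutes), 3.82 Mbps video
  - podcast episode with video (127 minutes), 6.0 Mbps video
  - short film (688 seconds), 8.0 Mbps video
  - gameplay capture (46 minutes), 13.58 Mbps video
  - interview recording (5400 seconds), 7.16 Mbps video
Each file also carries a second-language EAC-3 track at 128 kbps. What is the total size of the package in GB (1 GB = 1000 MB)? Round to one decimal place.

Audio: 128 kbps = 0.128 Mbps.
Twitch VOD: 3.948 Mbps × 3300 s = 13028.4 Mb
podcast episode with video: 6.128 Mbps × 7620 s = 46695.4 Mb
short film: 8.128 Mbps × 688 s = 5592.1 Mb
gameplay capture: 13.708 Mbps × 2760 s = 37834.1 Mb
interview recording: 7.288 Mbps × 5400 s = 39355.2 Mb
Total: 142505.1 Mb = 17813.1 MB.
= 17.81 GB.

17.8 GB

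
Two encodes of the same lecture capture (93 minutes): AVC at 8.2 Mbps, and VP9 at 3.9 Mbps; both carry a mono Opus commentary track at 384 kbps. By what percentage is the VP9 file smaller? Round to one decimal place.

50.1%

93 min = 5580 s
Audio: 384 kbps = 0.384 Mbps.
AVC: 8.584 Mbps × 5580 s = 47898.7 Mb = 5.576 GiB.
VP9: 4.284 Mbps × 5580 s = 23904.7 Mb = 2.783 GiB.
Reduction: (1 − 2.783/5.576) × 100 = 50.09%.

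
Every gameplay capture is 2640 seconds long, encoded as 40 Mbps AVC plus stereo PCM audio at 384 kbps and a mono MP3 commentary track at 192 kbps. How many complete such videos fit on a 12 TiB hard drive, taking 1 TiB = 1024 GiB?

985

Audio total: 384 + 192 = 576 kbps = 0.576 Mbps.
Total bitrate: 40.576 Mbps.
Per item: 40.576 Mbps × 2640 s = 107,121 Mb = 13,390 MB.
Capacity: 12 TiB = 105,553,116 Mb; 985.37 items → 985 complete.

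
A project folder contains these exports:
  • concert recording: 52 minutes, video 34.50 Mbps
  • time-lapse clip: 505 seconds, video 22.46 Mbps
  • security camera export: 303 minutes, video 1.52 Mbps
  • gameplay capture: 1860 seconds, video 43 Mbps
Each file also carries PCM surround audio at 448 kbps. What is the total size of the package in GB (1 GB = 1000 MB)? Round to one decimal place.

Audio: 448 kbps = 0.448 Mbps.
concert recording: 34.948 Mbps × 3120 s = 109037.8 Mb
time-lapse clip: 22.908 Mbps × 505 s = 11568.5 Mb
security camera export: 1.968 Mbps × 18180 s = 35778.2 Mb
gameplay capture: 43.448 Mbps × 1860 s = 80813.3 Mb
Total: 237197.8 Mb = 29649.7 MB.
= 29.65 GB.

29.6 GB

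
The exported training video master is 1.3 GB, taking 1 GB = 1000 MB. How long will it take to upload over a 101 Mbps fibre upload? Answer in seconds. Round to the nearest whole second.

File: 1.3 GB = 10400.0 Mb.
At 101 Mbps: 10400.0 / 101 = 103.0 s ≈ 103 seconds.

103 seconds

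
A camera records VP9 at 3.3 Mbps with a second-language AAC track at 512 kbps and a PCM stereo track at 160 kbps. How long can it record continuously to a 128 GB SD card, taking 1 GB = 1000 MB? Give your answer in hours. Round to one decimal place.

Audio total: 512 + 160 = 672 kbps = 0.672 Mbps.
Total bitrate: 3.3 + 0.672 = 3.972 Mbps.
Capacity: 128 GB = 1,024,000 Mb.
Recording time: 1,024,000 / 3.972 = 257,805 s ≈ 71.6 hours.

71.6 hours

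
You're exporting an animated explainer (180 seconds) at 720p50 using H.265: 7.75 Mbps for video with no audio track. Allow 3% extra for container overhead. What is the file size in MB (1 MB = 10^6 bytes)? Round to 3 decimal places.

Total bitrate: 7.75 Mbps.
Stream data: 7.750 Mbps × 180 s = 1395.0 Mb.
With 3% container overhead: ×1.03.
1,437 Mb ÷ 8 = 179.6 MB → 179.6 MB.

179.606 MB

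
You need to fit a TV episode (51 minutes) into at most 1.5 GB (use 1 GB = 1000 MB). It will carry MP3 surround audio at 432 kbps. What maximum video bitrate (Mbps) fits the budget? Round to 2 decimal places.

3.49 Mbps

Budget: 1.5 GB = 12000.0 Mb.
51 min = 3060 s
Total bitrate budget: 12000.0 Mb / 3060 s = 3.922 Mbps.
Audio: 432 kbps = 0.432 Mbps.
Video: 3.922 − 0.432 = 3.490 Mbps.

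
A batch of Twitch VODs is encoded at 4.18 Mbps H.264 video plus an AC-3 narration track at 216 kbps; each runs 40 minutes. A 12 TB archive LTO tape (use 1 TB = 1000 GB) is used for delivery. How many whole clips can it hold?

9099

40 min = 2400 s
Audio: 216 kbps = 0.216 Mbps.
Total bitrate: 4.396 Mbps.
Per item: 4.396 Mbps × 2400 s = 10,550 Mb = 1,319 MB.
Capacity: 12 TB = 96,000,000 Mb; 9099.18 items → 9099 complete.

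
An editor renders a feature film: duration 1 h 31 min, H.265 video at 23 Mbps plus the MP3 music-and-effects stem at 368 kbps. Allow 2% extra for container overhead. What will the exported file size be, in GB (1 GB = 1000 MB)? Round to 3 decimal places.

16.268 GB

1 h 31 min = 91 min = 5460 s
Audio: 368 kbps = 0.368 Mbps.
Total bitrate: 23 + 0.368 = 23.368 Mbps.
Stream data: 23.368 Mbps × 5460 s = 127589.3 Mb.
With 2% container overhead: ×1.02.
130,141 Mb ÷ 8 = 16,268 MB → 16.27 GB.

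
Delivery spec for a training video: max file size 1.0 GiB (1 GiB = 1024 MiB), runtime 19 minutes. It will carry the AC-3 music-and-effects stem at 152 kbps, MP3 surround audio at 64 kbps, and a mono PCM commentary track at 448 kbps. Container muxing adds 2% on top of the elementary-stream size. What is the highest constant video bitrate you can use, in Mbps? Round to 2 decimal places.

Budget: 1.0 GiB = 8589.9 Mb.
Stream payload after overhead: 8589.9 / 1.02 = 8421.5 Mb.
19 min = 1140 s
Total bitrate budget: 8421.5 Mb / 1140 s = 7.387 Mbps.
Audio total: 152 + 64 + 448 = 664 kbps = 0.664 Mbps.
Video: 7.387 − 0.664 = 6.723 Mbps.

6.72 Mbps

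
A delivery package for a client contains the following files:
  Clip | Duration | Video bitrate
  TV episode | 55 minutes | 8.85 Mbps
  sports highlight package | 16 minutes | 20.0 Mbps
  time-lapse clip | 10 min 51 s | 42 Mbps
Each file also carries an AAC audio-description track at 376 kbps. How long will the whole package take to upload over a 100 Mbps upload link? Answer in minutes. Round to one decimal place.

Audio: 376 kbps = 0.376 Mbps.
TV episode: 9.226 Mbps × 3300 s = 30445.8 Mb
sports highlight package: 20.376 Mbps × 960 s = 19561.0 Mb
time-lapse clip: 42.376 Mbps × 651 s = 27586.8 Mb
Total: 77593.5 Mb = 9699.2 MB.
At 100 Mbps: 77593.5 / 100 = 776 s ≈ 12.9 minutes.

12.9 minutes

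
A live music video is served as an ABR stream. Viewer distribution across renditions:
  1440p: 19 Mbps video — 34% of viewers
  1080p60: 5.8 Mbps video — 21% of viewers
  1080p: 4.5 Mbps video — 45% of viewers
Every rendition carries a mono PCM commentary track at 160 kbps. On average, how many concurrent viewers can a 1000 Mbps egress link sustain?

101

Audio: 160 kbps = 0.160 Mbps.
Average per-viewer bitrate: 0.34×19.160 + 0.21×5.960 + 0.45×4.660 = 9.863 Mbps.
1000 Mbps = 1,000 Mbps; 1,000 / 9.863 = 101.39 → 101.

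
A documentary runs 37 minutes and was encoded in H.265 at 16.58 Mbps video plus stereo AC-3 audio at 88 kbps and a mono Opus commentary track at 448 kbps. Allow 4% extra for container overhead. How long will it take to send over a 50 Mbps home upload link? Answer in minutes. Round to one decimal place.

37 min = 2220 s
Audio total: 88 + 448 = 536 kbps = 0.536 Mbps.
Total bitrate: 17.116 Mbps.
File: 17.116 Mbps × 2220 s = 37997.5 Mb.
With 4% container overhead: ×1.04. → 39517.4 Mb.
At 50 Mbps: 39517.4 / 50 = 790.3 s ≈ 13.2 minutes.

13.2 minutes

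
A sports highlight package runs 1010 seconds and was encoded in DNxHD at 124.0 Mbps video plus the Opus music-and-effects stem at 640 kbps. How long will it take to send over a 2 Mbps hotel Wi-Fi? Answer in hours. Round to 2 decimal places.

17.48 hours

Audio: 640 kbps = 0.640 Mbps.
Total bitrate: 124.640 Mbps.
File: 124.640 Mbps × 1010 s = 125886.4 Mb.
At 2 Mbps: 125886.4 / 2 = 62943.2 s ≈ 17.5 hours.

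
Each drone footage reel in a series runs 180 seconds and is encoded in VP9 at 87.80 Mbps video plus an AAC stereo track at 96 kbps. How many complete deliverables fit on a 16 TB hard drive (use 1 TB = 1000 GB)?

8090

Audio: 96 kbps = 0.096 Mbps.
Total bitrate: 87.896 Mbps.
Per item: 87.896 Mbps × 180 s = 15,821 Mb = 1,978 MB.
Capacity: 16 TB = 128,000,000 Mb; 8090.37 items → 8090 complete.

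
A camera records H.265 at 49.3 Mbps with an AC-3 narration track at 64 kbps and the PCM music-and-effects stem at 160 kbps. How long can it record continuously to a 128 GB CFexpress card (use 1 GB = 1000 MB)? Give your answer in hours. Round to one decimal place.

Audio total: 64 + 160 = 224 kbps = 0.224 Mbps.
Total bitrate: 49.3 + 0.224 = 49.524 Mbps.
Capacity: 128 GB = 1,024,000 Mb.
Recording time: 1,024,000 / 49.524 = 20,677 s ≈ 5.74 hours.

5.7 hours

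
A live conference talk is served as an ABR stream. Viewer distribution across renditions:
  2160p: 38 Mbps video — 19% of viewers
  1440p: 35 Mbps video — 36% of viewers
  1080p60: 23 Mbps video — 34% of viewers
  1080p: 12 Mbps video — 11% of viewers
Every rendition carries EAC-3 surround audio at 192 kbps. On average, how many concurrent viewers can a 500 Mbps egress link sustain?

Audio: 192 kbps = 0.192 Mbps.
Average per-viewer bitrate: 0.19×38.192 + 0.36×35.192 + 0.34×23.192 + 0.11×12.192 = 29.152 Mbps.
500 Mbps = 500.0 Mbps; 500.0 / 29.152 = 17.15 → 17.

17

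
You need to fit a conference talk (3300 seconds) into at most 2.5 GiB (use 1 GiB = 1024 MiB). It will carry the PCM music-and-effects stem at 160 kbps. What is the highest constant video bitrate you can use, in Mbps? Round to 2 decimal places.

Budget: 2.5 GiB = 21474.8 Mb.
Total bitrate budget: 21474.8 Mb / 3300 s = 6.508 Mbps.
Audio: 160 kbps = 0.160 Mbps.
Video: 6.508 − 0.160 = 6.348 Mbps.

6.35 Mbps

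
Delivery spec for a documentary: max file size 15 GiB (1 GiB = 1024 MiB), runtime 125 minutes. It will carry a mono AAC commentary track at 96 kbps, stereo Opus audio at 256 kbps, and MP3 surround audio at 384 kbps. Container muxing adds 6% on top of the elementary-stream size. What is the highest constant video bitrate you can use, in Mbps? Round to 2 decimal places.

Budget: 15 GiB = 128849.0 Mb.
Stream payload after overhead: 128849.0 / 1.06 = 121555.7 Mb.
125 min = 7500 s
Total bitrate budget: 121555.7 Mb / 7500 s = 16.207 Mbps.
Audio total: 96 + 256 + 384 = 736 kbps = 0.736 Mbps.
Video: 16.207 − 0.736 = 15.471 Mbps.

15.47 Mbps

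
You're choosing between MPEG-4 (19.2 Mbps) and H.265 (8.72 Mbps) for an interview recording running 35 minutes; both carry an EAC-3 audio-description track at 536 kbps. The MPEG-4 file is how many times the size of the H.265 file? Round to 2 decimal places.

2.13

35 min = 2100 s
Audio: 536 kbps = 0.536 Mbps.
MPEG-4: 19.736 Mbps × 2100 s = 41445.6 Mb = 5.181 GB.
H.265: 9.256 Mbps × 2100 s = 19437.6 Mb = 2.430 GB.
Ratio: 5.181 / 2.430 = 2.132.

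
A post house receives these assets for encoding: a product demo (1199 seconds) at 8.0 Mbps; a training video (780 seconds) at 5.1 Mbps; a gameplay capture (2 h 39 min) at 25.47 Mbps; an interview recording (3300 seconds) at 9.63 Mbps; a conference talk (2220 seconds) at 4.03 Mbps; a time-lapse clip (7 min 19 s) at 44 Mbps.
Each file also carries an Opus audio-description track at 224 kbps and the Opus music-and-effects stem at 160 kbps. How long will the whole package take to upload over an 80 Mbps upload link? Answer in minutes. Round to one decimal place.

67.4 minutes

Audio total: 224 + 160 = 384 kbps = 0.384 Mbps.
product demo: 8.384 Mbps × 1199 s = 10052.4 Mb
training video: 5.484 Mbps × 780 s = 4277.5 Mb
gameplay capture: 25.854 Mbps × 9540 s = 246647.2 Mb
interview recording: 10.014 Mbps × 3300 s = 33046.2 Mb
conference talk: 4.414 Mbps × 2220 s = 9799.1 Mb
time-lapse clip: 44.384 Mbps × 439 s = 19484.6 Mb
Total: 323307.0 Mb = 40413.4 MB.
At 80 Mbps: 323307.0 / 80 = 4041 s ≈ 67.4 minutes.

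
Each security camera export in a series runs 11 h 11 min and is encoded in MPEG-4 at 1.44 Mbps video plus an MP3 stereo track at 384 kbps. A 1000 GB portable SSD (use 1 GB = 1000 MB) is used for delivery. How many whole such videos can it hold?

108

11 h 11 min = 671 min = 40260 s
Audio: 384 kbps = 0.384 Mbps.
Total bitrate: 1.824 Mbps.
Per item: 1.824 Mbps × 40260 s = 73,434 Mb = 9,179 MB.
Capacity: 1000 GB = 8,000,000 Mb; 108.94 items → 108 complete.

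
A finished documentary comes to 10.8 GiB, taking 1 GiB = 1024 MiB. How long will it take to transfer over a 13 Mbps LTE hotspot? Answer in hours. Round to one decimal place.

2.0 hours

File: 10.8 GiB = 92771.3 Mb.
At 13 Mbps: 92771.3 / 13 = 7136.3 s ≈ 1.98 hours.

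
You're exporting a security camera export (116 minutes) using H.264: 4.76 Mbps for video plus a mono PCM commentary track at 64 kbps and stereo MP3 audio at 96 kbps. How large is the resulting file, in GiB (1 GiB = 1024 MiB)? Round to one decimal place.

116 min = 6960 s
Audio total: 64 + 96 = 160 kbps = 0.160 Mbps.
Total bitrate: 4.76 + 0.160 = 4.920 Mbps.
Stream data: 4.920 Mbps × 6960 s = 34243.2 Mb.
34,243 Mb = 4,280,400,000 bytes ÷ 1,073,741,824 = 3.986 GiB.

4.0 GiB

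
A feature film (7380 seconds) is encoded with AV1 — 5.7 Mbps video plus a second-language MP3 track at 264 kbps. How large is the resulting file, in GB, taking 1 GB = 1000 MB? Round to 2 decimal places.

5.50 GB

Audio: 264 kbps = 0.264 Mbps.
Total bitrate: 5.7 + 0.264 = 5.964 Mbps.
Stream data: 5.964 Mbps × 7380 s = 44014.3 Mb.
44,014 Mb ÷ 8 = 5,502 MB → 5.502 GB.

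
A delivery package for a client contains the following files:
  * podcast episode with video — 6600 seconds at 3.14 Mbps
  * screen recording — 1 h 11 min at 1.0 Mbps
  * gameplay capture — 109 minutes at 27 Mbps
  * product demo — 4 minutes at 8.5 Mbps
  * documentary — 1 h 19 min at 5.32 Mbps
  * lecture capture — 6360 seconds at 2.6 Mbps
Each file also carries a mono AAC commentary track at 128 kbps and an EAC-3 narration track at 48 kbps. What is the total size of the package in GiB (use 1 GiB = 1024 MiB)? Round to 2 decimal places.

29.15 GiB

Audio total: 128 + 48 = 176 kbps = 0.176 Mbps.
podcast episode with video: 3.316 Mbps × 6600 s = 21885.6 Mb
screen recording: 1.176 Mbps × 4260 s = 5009.8 Mb
gameplay capture: 27.176 Mbps × 6540 s = 177731.0 Mb
product demo: 8.676 Mbps × 240 s = 2082.2 Mb
documentary: 5.496 Mbps × 4740 s = 26051.0 Mb
lecture capture: 2.776 Mbps × 6360 s = 17655.4 Mb
Total: 250415.0 Mb = 31301.9 MB.
= 29.15 GiB.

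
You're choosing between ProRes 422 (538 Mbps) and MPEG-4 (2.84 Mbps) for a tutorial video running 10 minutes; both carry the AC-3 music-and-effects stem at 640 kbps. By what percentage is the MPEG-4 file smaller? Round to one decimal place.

99.4%

10 min = 600 s
Audio: 640 kbps = 0.640 Mbps.
ProRes 422: 538.640 Mbps × 600 s = 323184.0 Mb = 40.398 GB.
MPEG-4: 3.480 Mbps × 600 s = 2088.0 Mb = 0.261 GB.
Reduction: (1 − 0.261/40.398) × 100 = 99.35%.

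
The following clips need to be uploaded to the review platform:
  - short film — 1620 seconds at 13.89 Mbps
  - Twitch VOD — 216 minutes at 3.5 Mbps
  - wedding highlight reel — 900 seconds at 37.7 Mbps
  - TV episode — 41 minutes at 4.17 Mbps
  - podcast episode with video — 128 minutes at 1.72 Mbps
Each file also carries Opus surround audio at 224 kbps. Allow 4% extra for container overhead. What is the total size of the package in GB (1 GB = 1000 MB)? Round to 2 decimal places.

17.03 GB

Audio: 224 kbps = 0.224 Mbps.
short film: 14.114 Mbps × 1620 s × 1.04 = 23779.3 Mb
Twitch VOD: 3.724 Mbps × 12960 s × 1.04 = 50193.6 Mb
wedding highlight reel: 37.924 Mbps × 900 s × 1.04 = 35496.9 Mb
TV episode: 4.394 Mbps × 2460 s × 1.04 = 11241.6 Mb
podcast episode with video: 1.944 Mbps × 7680 s × 1.04 = 15527.1 Mb
Total: 136238.4 Mb = 17029.8 MB.
= 17.03 GB.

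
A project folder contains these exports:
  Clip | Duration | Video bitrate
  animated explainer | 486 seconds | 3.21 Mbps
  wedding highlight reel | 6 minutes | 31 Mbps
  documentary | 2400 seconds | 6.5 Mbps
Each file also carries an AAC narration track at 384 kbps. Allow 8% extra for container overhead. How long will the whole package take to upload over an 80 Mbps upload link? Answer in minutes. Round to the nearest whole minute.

7 minutes

Audio: 384 kbps = 0.384 Mbps.
animated explainer: 3.594 Mbps × 486 s × 1.08 = 1886.4 Mb
wedding highlight reel: 31.384 Mbps × 360 s × 1.08 = 12202.1 Mb
documentary: 6.884 Mbps × 2400 s × 1.08 = 17843.3 Mb
Total: 31931.8 Mb = 3991.5 MB.
At 80 Mbps: 31931.8 / 80 = 399 s ≈ 6.65 minutes.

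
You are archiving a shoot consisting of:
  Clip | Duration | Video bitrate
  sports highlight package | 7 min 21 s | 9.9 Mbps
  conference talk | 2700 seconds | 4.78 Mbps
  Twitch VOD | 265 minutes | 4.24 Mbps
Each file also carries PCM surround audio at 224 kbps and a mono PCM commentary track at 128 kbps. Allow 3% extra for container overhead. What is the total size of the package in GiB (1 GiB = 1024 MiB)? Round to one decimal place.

Audio total: 224 + 128 = 352 kbps = 0.352 Mbps.
sports highlight package: 10.252 Mbps × 441 s × 1.03 = 4656.8 Mb
conference talk: 5.132 Mbps × 2700 s × 1.03 = 14272.1 Mb
Twitch VOD: 4.592 Mbps × 15900 s × 1.03 = 75203.2 Mb
Total: 94132.0 Mb = 11766.5 MB.
= 10.96 GiB.

11.0 GiB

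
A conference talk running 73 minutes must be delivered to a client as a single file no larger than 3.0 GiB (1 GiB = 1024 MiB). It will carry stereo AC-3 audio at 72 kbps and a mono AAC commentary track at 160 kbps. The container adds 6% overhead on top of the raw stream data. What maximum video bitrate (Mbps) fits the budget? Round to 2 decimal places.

5.32 Mbps

Budget: 3.0 GiB = 25769.8 Mb.
Stream payload after overhead: 25769.8 / 1.06 = 24311.1 Mb.
73 min = 4380 s
Total bitrate budget: 24311.1 Mb / 4380 s = 5.550 Mbps.
Audio total: 72 + 160 = 232 kbps = 0.232 Mbps.
Video: 5.550 − 0.232 = 5.318 Mbps.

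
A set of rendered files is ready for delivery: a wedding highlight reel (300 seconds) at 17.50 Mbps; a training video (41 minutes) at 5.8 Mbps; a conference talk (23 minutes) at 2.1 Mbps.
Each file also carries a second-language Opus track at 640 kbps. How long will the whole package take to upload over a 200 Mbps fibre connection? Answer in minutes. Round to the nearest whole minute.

Audio: 640 kbps = 0.640 Mbps.
wedding highlight reel: 18.140 Mbps × 300 s = 5442.0 Mb
training video: 6.440 Mbps × 2460 s = 15842.4 Mb
conference talk: 2.740 Mbps × 1380 s = 3781.2 Mb
Total: 25065.6 Mb = 3133.2 MB.
At 200 Mbps: 25065.6 / 200 = 125 s ≈ 2.09 minutes.

2 minutes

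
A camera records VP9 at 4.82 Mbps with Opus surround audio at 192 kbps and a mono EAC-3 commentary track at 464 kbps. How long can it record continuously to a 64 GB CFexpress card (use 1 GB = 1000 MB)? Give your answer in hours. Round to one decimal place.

26.0 hours

Audio total: 192 + 464 = 656 kbps = 0.656 Mbps.
Total bitrate: 4.82 + 0.656 = 5.476 Mbps.
Capacity: 64 GB = 512,000 Mb.
Recording time: 512,000 / 5.476 = 93,499 s ≈ 26.0 hours.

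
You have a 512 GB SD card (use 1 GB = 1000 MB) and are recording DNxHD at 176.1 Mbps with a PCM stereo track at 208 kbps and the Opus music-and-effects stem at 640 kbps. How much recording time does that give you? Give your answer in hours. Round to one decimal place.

Audio total: 208 + 640 = 848 kbps = 0.848 Mbps.
Total bitrate: 176.1 + 0.848 = 176.948 Mbps.
Capacity: 512 GB = 4,096,000 Mb.
Recording time: 4,096,000 / 176.948 = 23,148 s ≈ 6.43 hours.

6.4 hours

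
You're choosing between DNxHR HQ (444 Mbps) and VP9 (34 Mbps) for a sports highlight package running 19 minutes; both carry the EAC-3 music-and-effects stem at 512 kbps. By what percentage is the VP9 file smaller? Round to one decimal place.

92.2%

19 min = 1140 s
Audio: 512 kbps = 0.512 Mbps.
DNxHR HQ: 444.512 Mbps × 1140 s = 506743.7 Mb = 63.343 GB.
VP9: 34.512 Mbps × 1140 s = 39343.7 Mb = 4.918 GB.
Reduction: (1 − 4.918/63.343) × 100 = 92.24%.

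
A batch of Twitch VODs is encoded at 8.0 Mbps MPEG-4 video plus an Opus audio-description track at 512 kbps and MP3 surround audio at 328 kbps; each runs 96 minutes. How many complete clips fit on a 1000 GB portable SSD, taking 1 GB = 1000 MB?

96 min = 5760 s
Audio total: 512 + 328 = 840 kbps = 0.840 Mbps.
Total bitrate: 8.840 Mbps.
Per item: 8.840 Mbps × 5760 s = 50,918 Mb = 6,365 MB.
Capacity: 1000 GB = 8,000,000 Mb; 157.11 items → 157 complete.

157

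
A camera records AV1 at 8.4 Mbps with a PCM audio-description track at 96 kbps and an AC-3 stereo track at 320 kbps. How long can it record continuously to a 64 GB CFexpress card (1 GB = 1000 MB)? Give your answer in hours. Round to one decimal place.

Audio total: 96 + 320 = 416 kbps = 0.416 Mbps.
Total bitrate: 8.4 + 0.416 = 8.816 Mbps.
Capacity: 64 GB = 512,000 Mb.
Recording time: 512,000 / 8.816 = 58,076 s ≈ 16.1 hours.

16.1 hours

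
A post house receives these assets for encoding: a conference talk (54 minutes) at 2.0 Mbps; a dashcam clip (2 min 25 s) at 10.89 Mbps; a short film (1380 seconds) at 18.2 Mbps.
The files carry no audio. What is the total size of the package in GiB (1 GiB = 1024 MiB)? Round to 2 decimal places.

3.86 GiB

conference talk: 2.000 Mbps × 3240 s = 6480.0 Mb
dashcam clip: 10.890 Mbps × 145 s = 1579.0 Mb
short film: 18.200 Mbps × 1380 s = 25116.0 Mb
Total: 33175.1 Mb = 4146.9 MB.
= 3.862 GiB.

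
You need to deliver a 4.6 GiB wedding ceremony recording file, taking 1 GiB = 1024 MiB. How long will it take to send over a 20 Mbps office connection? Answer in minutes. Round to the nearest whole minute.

File: 4.6 GiB = 39513.7 Mb.
At 20 Mbps: 39513.7 / 20 = 1975.7 s ≈ 32.9 minutes.

33 minutes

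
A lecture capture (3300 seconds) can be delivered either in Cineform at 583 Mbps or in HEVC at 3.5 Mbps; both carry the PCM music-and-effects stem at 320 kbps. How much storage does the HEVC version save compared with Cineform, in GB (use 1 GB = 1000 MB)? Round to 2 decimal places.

239.04 GB

Audio: 320 kbps = 0.320 Mbps.
Cineform: 583.320 Mbps × 3300 s = 1924956.0 Mb = 240.619 GB.
HEVC: 3.820 Mbps × 3300 s = 12606.0 Mb = 1.576 GB.
Saving: 240.619 − 1.576 = 239.044 GB.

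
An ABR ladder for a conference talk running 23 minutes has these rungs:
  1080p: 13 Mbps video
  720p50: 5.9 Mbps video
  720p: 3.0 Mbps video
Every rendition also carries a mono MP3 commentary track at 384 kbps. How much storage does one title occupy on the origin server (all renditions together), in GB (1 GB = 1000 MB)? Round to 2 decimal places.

23 min = 1380 s
Audio: 384 kbps = 0.384 Mbps.
Sum of rendition bitrates: (13+0.384) + (5.9+0.384) + (3.0+0.384) = 23.052 Mbps.
× 1380 s = 31,812 Mb = 3,976 MB = 3.976 GB.

3.98 GB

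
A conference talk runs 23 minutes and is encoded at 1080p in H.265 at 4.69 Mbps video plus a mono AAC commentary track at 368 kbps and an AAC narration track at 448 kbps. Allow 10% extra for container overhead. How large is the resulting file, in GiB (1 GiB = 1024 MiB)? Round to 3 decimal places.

23 min = 1380 s
Audio total: 368 + 448 = 816 kbps = 0.816 Mbps.
Total bitrate: 4.69 + 0.816 = 5.506 Mbps.
Stream data: 5.506 Mbps × 1380 s = 7598.3 Mb.
With 10% container overhead: ×1.10.
8,358 Mb = 1,044,763,500 bytes ÷ 1,073,741,824 = 0.973 GiB.

0.973 GiB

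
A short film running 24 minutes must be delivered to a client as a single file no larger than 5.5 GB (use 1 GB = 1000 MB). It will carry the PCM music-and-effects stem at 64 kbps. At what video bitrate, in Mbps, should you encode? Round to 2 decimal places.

Budget: 5.5 GB = 44000.0 Mb.
24 min = 1440 s
Total bitrate budget: 44000.0 Mb / 1440 s = 30.556 Mbps.
Audio: 64 kbps = 0.064 Mbps.
Video: 30.556 − 0.064 = 30.492 Mbps.

30.49 Mbps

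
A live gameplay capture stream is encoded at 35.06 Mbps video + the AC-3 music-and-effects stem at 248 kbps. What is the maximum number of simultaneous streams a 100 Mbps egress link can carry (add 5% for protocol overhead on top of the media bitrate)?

Audio: 248 kbps = 0.248 Mbps.
Per-viewer media rate: 35.308 Mbps.
On the wire with 5% overhead: 37.073 Mbps.
100 Mbps = 100.0 Mbps; 100.0 / 37.073 = 2.70 → 2 viewers.

2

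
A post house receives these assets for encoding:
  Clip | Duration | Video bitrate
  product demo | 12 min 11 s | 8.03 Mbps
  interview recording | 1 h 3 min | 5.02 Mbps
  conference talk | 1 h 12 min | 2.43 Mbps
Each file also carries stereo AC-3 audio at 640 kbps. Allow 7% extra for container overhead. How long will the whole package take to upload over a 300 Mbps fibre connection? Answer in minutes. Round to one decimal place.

2.4 minutes

Audio: 640 kbps = 0.640 Mbps.
product demo: 8.670 Mbps × 731 s × 1.07 = 6781.4 Mb
interview recording: 5.660 Mbps × 3780 s × 1.07 = 22892.4 Mb
conference talk: 3.070 Mbps × 4320 s × 1.07 = 14190.8 Mb
Total: 43864.6 Mb = 5483.1 MB.
At 300 Mbps: 43864.6 / 300 = 146 s ≈ 2.44 minutes.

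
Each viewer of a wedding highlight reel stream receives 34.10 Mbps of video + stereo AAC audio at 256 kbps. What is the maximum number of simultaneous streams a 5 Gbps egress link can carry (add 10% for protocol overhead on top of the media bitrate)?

Audio: 256 kbps = 0.256 Mbps.
Per-viewer media rate: 34.356 Mbps.
On the wire with 10% overhead: 37.792 Mbps.
5 Gbps = 5,000 Mbps; 5,000 / 37.792 = 132.30 → 132 viewers.

132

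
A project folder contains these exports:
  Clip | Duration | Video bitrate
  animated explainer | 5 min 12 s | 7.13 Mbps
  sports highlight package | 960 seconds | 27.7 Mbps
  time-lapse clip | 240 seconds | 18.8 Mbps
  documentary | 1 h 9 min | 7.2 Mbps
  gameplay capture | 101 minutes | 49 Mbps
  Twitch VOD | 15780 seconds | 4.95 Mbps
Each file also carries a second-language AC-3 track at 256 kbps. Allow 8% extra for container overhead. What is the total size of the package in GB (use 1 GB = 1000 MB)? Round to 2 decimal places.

60.11 GB

Audio: 256 kbps = 0.256 Mbps.
animated explainer: 7.386 Mbps × 312 s × 1.08 = 2488.8 Mb
sports highlight package: 27.956 Mbps × 960 s × 1.08 = 28984.8 Mb
time-lapse clip: 19.056 Mbps × 240 s × 1.08 = 4939.3 Mb
documentary: 7.456 Mbps × 4140 s × 1.08 = 33337.3 Mb
gameplay capture: 49.256 Mbps × 6060 s × 1.08 = 322370.7 Mb
Twitch VOD: 5.206 Mbps × 15780 s × 1.08 = 88722.7 Mb
Total: 480843.6 Mb = 60105.4 MB.
= 60.11 GB.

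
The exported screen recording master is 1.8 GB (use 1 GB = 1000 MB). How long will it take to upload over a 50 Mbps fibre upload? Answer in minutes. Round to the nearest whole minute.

File: 1.8 GB = 14400.0 Mb.
At 50 Mbps: 14400.0 / 50 = 288.0 s ≈ 4.8 minutes.

5 minutes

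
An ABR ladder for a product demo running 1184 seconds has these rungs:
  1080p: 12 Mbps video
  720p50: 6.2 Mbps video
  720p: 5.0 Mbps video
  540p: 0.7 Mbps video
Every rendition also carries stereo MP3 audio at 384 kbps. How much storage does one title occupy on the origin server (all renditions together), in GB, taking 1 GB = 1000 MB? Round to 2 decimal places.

Audio: 384 kbps = 0.384 Mbps.
Sum of rendition bitrates: (12+0.384) + (6.2+0.384) + (5.0+0.384) + (0.7+0.384) = 25.436 Mbps.
× 1184 s = 30,116 Mb = 3,765 MB = 3.765 GB.

3.76 GB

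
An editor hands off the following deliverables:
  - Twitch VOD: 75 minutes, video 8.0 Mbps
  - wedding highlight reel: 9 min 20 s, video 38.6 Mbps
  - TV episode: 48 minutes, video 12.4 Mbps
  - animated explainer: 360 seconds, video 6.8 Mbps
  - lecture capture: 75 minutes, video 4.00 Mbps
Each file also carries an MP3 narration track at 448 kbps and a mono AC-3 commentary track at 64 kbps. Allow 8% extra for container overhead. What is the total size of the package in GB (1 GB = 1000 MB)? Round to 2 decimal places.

16.24 GB

Audio total: 448 + 64 = 512 kbps = 0.512 Mbps.
Twitch VOD: 8.512 Mbps × 4500 s × 1.08 = 41368.3 Mb
wedding highlight reel: 39.112 Mbps × 560 s × 1.08 = 23654.9 Mb
TV episode: 12.912 Mbps × 2880 s × 1.08 = 40161.5 Mb
animated explainer: 7.312 Mbps × 360 s × 1.08 = 2842.9 Mb
lecture capture: 4.512 Mbps × 4500 s × 1.08 = 21928.3 Mb
Total: 129956.0 Mb = 16244.5 MB.
= 16.24 GB.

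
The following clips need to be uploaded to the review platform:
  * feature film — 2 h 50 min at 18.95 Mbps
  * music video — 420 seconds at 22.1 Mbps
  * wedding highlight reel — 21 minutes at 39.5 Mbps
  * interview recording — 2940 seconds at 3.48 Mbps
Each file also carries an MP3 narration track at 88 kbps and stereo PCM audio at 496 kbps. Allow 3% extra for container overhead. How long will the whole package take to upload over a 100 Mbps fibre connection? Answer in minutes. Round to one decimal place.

46.6 minutes

Audio total: 88 + 496 = 584 kbps = 0.584 Mbps.
feature film: 19.534 Mbps × 10200 s × 1.03 = 205224.2 Mb
music video: 22.684 Mbps × 420 s × 1.03 = 9813.1 Mb
wedding highlight reel: 40.084 Mbps × 1260 s × 1.03 = 52021.0 Mb
interview recording: 4.064 Mbps × 2940 s × 1.03 = 12306.6 Mb
Total: 279364.9 Mb = 34920.6 MB.
At 100 Mbps: 279364.9 / 100 = 2794 s ≈ 46.6 minutes.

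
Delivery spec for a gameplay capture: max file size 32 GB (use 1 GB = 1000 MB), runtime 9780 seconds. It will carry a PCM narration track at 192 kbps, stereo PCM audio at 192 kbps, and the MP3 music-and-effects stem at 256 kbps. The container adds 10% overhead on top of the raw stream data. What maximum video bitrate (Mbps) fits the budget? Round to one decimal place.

23.2 Mbps

Budget: 32 GB = 256000.0 Mb.
Stream payload after overhead: 256000.0 / 1.10 = 232727.3 Mb.
Total bitrate budget: 232727.3 Mb / 9780 s = 23.796 Mbps.
Audio total: 192 + 192 + 256 = 640 kbps = 0.640 Mbps.
Video: 23.796 − 0.640 = 23.156 Mbps.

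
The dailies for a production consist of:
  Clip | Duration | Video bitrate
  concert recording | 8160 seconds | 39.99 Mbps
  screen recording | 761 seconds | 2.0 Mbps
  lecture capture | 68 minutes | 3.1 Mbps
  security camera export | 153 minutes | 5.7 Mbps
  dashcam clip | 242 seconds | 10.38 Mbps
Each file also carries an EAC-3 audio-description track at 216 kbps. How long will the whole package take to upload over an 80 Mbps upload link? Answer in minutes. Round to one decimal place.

Audio: 216 kbps = 0.216 Mbps.
concert recording: 40.206 Mbps × 8160 s = 328081.0 Mb
screen recording: 2.216 Mbps × 761 s = 1686.4 Mb
lecture capture: 3.316 Mbps × 4080 s = 13529.3 Mb
security camera export: 5.916 Mbps × 9180 s = 54308.9 Mb
dashcam clip: 10.596 Mbps × 242 s = 2564.2 Mb
Total: 400169.7 Mb = 50021.2 MB.
At 80 Mbps: 400169.7 / 80 = 5002 s ≈ 83.4 minutes.

83.4 minutes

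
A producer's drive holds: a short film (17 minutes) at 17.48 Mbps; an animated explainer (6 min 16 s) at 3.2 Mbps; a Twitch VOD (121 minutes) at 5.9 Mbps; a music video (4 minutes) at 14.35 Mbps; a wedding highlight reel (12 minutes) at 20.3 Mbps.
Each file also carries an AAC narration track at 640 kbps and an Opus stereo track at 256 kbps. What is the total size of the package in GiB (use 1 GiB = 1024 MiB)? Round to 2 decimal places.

Audio total: 640 + 256 = 896 kbps = 0.896 Mbps.
short film: 18.376 Mbps × 1020 s = 18743.5 Mb
animated explainer: 4.096 Mbps × 376 s = 1540.1 Mb
Twitch VOD: 6.796 Mbps × 7260 s = 49339.0 Mb
music video: 15.246 Mbps × 240 s = 3659.0 Mb
wedding highlight reel: 21.196 Mbps × 720 s = 15261.1 Mb
Total: 88542.7 Mb = 11067.8 MB.
= 10.31 GiB.

10.31 GiB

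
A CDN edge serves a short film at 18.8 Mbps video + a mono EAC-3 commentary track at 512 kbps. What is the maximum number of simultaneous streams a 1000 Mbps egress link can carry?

Audio: 512 kbps = 0.512 Mbps.
Per-viewer media rate: 19.312 Mbps.
1000 Mbps = 1,000 Mbps; 1,000 / 19.312 = 51.78 → 51 viewers.

51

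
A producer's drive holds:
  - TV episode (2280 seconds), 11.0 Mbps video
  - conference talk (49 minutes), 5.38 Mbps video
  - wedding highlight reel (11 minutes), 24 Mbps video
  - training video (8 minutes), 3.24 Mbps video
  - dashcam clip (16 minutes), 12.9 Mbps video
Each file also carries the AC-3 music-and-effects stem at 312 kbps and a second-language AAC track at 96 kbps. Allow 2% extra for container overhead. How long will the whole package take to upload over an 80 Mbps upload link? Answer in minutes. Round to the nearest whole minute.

Audio total: 312 + 96 = 408 kbps = 0.408 Mbps.
TV episode: 11.408 Mbps × 2280 s × 1.02 = 26530.4 Mb
conference talk: 5.788 Mbps × 2940 s × 1.02 = 17357.1 Mb
wedding highlight reel: 24.408 Mbps × 660 s × 1.02 = 16431.5 Mb
training video: 3.648 Mbps × 480 s × 1.02 = 1786.1 Mb
dashcam clip: 13.308 Mbps × 960 s × 1.02 = 13031.2 Mb
Total: 75136.2 Mb = 9392.0 MB.
At 80 Mbps: 75136.2 / 80 = 939 s ≈ 15.7 minutes.

16 minutes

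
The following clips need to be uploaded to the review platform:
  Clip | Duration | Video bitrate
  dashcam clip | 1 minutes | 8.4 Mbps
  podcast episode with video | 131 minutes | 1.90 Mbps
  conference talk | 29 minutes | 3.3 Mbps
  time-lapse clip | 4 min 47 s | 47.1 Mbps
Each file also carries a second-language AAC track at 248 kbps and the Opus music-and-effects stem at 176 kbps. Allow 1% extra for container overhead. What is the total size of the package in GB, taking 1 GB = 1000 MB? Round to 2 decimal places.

4.91 GB

Audio total: 248 + 176 = 424 kbps = 0.424 Mbps.
dashcam clip: 8.824 Mbps × 60 s × 1.01 = 534.7 Mb
podcast episode with video: 2.324 Mbps × 7860 s × 1.01 = 18449.3 Mb
conference talk: 3.724 Mbps × 1740 s × 1.01 = 6544.6 Mb
time-lapse clip: 47.524 Mbps × 287 s × 1.01 = 13775.8 Mb
Total: 39304.4 Mb = 4913.0 MB.
= 4.913 GB.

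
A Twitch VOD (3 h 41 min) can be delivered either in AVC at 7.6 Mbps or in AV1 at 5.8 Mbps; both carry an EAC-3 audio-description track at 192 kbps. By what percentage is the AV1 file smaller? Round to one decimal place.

23.1%

3 h 41 min = 221 min = 13260 s
Audio: 192 kbps = 0.192 Mbps.
AVC: 7.792 Mbps × 13260 s = 103321.9 Mb = 12.915 GB.
AV1: 5.992 Mbps × 13260 s = 79453.9 Mb = 9.932 GB.
Reduction: (1 − 9.932/12.915) × 100 = 23.10%.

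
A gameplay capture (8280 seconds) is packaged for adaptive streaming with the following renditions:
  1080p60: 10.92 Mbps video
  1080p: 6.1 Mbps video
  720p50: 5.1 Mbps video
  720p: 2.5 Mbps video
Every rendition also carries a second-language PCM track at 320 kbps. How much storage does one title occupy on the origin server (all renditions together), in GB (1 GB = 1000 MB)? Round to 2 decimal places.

26.81 GB

Audio: 320 kbps = 0.320 Mbps.
Sum of rendition bitrates: (10.92+0.320) + (6.1+0.320) + (5.1+0.320) + (2.5+0.320) = 25.900 Mbps.
× 8280 s = 214,452 Mb = 26,806 MB = 26.81 GB.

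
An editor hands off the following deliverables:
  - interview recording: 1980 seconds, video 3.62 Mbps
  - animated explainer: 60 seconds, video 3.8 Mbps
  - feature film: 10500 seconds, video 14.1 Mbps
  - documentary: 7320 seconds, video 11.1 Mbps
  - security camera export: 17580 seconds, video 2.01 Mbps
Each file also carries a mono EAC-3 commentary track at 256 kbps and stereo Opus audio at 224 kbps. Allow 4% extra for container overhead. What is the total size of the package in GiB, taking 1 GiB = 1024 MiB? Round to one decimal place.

35.1 GiB

Audio total: 256 + 224 = 480 kbps = 0.480 Mbps.
interview recording: 4.100 Mbps × 1980 s × 1.04 = 8442.7 Mb
animated explainer: 4.280 Mbps × 60 s × 1.04 = 267.1 Mb
feature film: 14.580 Mbps × 10500 s × 1.04 = 159213.6 Mb
documentary: 11.580 Mbps × 7320 s × 1.04 = 88156.2 Mb
security camera export: 2.490 Mbps × 17580 s × 1.04 = 45525.2 Mb
Total: 301604.8 Mb = 37700.6 MB.
= 35.11 GiB.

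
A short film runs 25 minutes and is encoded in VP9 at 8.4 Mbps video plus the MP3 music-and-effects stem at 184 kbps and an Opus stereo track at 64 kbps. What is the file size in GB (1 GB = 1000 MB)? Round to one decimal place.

1.6 GB

25 min = 1500 s
Audio total: 184 + 64 = 248 kbps = 0.248 Mbps.
Total bitrate: 8.4 + 0.248 = 8.648 Mbps.
Stream data: 8.648 Mbps × 1500 s = 12972.0 Mb.
12,972 Mb ÷ 8 = 1,622 MB → 1.621 GB.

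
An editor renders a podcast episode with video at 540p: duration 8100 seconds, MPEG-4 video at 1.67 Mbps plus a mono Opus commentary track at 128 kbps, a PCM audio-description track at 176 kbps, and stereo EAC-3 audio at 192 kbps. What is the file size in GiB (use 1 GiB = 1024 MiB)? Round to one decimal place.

2.0 GiB

Audio total: 128 + 176 + 192 = 496 kbps = 0.496 Mbps.
Total bitrate: 1.67 + 0.496 = 2.166 Mbps.
Stream data: 2.166 Mbps × 8100 s = 17544.6 Mb.
17,545 Mb = 2,193,075,000 bytes ÷ 1,073,741,824 = 2.042 GiB.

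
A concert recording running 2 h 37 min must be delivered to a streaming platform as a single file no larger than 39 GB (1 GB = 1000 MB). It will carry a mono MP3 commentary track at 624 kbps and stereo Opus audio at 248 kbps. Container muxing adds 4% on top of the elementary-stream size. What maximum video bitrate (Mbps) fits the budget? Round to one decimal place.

31.0 Mbps

Budget: 39 GB = 312000.0 Mb.
Stream payload after overhead: 312000.0 / 1.04 = 300000.0 Mb.
2 h 37 min = 157 min = 9420 s
Total bitrate budget: 300000.0 Mb / 9420 s = 31.847 Mbps.
Audio total: 624 + 248 = 872 kbps = 0.872 Mbps.
Video: 31.847 − 0.872 = 30.975 Mbps.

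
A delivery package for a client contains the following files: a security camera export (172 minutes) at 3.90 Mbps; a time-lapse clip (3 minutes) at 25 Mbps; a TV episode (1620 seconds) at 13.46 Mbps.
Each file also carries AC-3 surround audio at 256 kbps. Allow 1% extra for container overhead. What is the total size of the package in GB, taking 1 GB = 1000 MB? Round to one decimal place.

Audio: 256 kbps = 0.256 Mbps.
security camera export: 4.156 Mbps × 10320 s × 1.01 = 43318.8 Mb
time-lapse clip: 25.256 Mbps × 180 s × 1.01 = 4591.5 Mb
TV episode: 13.716 Mbps × 1620 s × 1.01 = 22442.1 Mb
Total: 70352.5 Mb = 8794.1 MB.
= 8.794 GB.

8.8 GB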